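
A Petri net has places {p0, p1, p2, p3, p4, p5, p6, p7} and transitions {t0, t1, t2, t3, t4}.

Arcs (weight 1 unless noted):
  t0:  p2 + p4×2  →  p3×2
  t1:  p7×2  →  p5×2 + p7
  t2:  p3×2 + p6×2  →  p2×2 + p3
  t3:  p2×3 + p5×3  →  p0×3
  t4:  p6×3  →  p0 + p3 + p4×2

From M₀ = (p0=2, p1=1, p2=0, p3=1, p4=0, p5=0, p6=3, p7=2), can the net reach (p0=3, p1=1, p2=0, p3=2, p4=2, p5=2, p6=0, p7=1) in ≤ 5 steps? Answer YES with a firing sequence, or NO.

step 1: fire t1:  (p0=2, p1=1, p2=0, p3=1, p4=0, p5=0, p6=3, p7=2) → (p0=2, p1=1, p2=0, p3=1, p4=0, p5=2, p6=3, p7=1)
step 2: fire t4:  (p0=2, p1=1, p2=0, p3=1, p4=0, p5=2, p6=3, p7=1) → (p0=3, p1=1, p2=0, p3=2, p4=2, p5=2, p6=0, p7=1)

YES — reachable via ⟨t1, t4⟩ (2 firings)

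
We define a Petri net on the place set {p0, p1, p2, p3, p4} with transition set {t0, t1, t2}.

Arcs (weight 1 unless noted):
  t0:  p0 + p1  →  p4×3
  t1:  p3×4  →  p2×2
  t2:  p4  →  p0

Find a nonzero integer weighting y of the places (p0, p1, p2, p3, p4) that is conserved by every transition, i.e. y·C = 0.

Incidence matrix C (rows=places, cols=transitions):
       t0   t1   t2
   p0  -1    0    1
   p1  -1    0    0
   p2   0    2    0
   p3   0   -4    0
   p4   3    0   -1

Candidate y = [0, 0, 2, 1, 0]; check y·C column-wise:
  col t0: 0·-1 + 0·-1 + 2·0 + 1·0 + 0·3 = 0
  col t1: 2·2 + 1·-4 = 0
  col t2: 0·1 + 2·0 + 1·0 + 0·-1 = 0

y = (p0:0, p1:0, p2:2, p3:1, p4:0)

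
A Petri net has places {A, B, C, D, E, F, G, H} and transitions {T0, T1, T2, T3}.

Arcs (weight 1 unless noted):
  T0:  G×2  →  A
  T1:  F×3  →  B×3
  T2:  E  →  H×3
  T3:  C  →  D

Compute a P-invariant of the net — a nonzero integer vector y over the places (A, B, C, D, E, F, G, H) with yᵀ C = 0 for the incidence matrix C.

Incidence matrix C (rows=places, cols=transitions):
       T0   T1   T2   T3
    A   1    0    0    0
    B   0    3    0    0
    C   0    0    0   -1
    D   0    0    0    1
    E   0    0   -1    0
    F   0   -3    0    0
    G  -2    0    0    0
    H   0    0    3    0

Candidate y = [0, 0, 1, 1, 0, 0, 0, 0]; check y·C column-wise:
  col T0: 0·1 + 1·0 + 1·0 + 0·-2 = 0
  col T1: 0·3 + 1·0 + 1·0 + 0·-3 = 0
  col T2: 1·0 + 1·0 + 0·-1 + 0·3 = 0
  col T3: 1·-1 + 1·1 = 0

y = (A:0, B:0, C:1, D:1, E:0, F:0, G:0, H:0)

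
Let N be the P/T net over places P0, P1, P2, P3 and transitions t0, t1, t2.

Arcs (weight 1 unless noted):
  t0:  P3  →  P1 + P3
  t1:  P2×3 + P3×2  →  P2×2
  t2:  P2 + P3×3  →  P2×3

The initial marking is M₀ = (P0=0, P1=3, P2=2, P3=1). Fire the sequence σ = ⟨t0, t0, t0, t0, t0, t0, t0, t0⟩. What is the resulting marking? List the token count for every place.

(P0=0, P1=11, P2=2, P3=1)

step 1: fire t0:  (P0=0, P1=3, P2=2, P3=1) → (P0=0, P1=4, P2=2, P3=1)
step 2: fire t0:  (P0=0, P1=4, P2=2, P3=1) → (P0=0, P1=5, P2=2, P3=1)
step 3: fire t0:  (P0=0, P1=5, P2=2, P3=1) → (P0=0, P1=6, P2=2, P3=1)
step 4: fire t0:  (P0=0, P1=6, P2=2, P3=1) → (P0=0, P1=7, P2=2, P3=1)
step 5: fire t0:  (P0=0, P1=7, P2=2, P3=1) → (P0=0, P1=8, P2=2, P3=1)
step 6: fire t0:  (P0=0, P1=8, P2=2, P3=1) → (P0=0, P1=9, P2=2, P3=1)
step 7: fire t0:  (P0=0, P1=9, P2=2, P3=1) → (P0=0, P1=10, P2=2, P3=1)
step 8: fire t0:  (P0=0, P1=10, P2=2, P3=1) → (P0=0, P1=11, P2=2, P3=1)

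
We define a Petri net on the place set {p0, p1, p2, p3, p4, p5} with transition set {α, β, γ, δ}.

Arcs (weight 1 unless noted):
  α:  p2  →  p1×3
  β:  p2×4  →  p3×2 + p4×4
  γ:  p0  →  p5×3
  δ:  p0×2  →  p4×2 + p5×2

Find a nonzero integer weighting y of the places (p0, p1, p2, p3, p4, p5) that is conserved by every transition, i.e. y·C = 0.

y = (p0:0, p1:1, p2:3, p3:6, p4:0, p5:0)

Incidence matrix C (rows=places, cols=transitions):
        α    β    γ    δ
   p0   0    0   -1   -2
   p1   3    0    0    0
   p2  -1   -4    0    0
   p3   0    2    0    0
   p4   0    4    0    2
   p5   0    0    3    2

Candidate y = [0, 1, 3, 6, 0, 0]; check y·C column-wise:
  col α: 1·3 + 3·-1 + 6·0 = 0
  col β: 1·0 + 3·-4 + 6·2 + 0·4 = 0
  col γ: 0·-1 + 1·0 + 3·0 + 6·0 + 0·3 = 0
  col δ: 0·-2 + 1·0 + 3·0 + 6·0 + 0·2 + 0·2 = 0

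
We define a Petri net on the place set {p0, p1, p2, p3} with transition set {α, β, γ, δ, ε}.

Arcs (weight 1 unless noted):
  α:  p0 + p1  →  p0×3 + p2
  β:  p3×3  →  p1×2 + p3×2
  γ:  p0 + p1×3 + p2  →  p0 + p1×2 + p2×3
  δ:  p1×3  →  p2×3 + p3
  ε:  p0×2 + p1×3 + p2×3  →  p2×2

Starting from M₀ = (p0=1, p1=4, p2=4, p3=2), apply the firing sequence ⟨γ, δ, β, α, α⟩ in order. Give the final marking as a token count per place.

step 1: fire γ:  (p0=1, p1=4, p2=4, p3=2) → (p0=1, p1=3, p2=6, p3=2)
step 2: fire δ:  (p0=1, p1=3, p2=6, p3=2) → (p0=1, p1=0, p2=9, p3=3)
step 3: fire β:  (p0=1, p1=0, p2=9, p3=3) → (p0=1, p1=2, p2=9, p3=2)
step 4: fire α:  (p0=1, p1=2, p2=9, p3=2) → (p0=3, p1=1, p2=10, p3=2)
step 5: fire α:  (p0=3, p1=1, p2=10, p3=2) → (p0=5, p1=0, p2=11, p3=2)

(p0=5, p1=0, p2=11, p3=2)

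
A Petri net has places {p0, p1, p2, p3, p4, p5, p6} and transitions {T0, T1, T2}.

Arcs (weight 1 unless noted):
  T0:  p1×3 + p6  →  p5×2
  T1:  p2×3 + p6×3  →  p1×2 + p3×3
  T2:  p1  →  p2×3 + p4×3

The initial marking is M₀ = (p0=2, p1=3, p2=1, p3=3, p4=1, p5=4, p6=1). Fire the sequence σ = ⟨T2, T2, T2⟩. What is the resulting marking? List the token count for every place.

step 1: fire T2:  (p0=2, p1=3, p2=1, p3=3, p4=1, p5=4, p6=1) → (p0=2, p1=2, p2=4, p3=3, p4=4, p5=4, p6=1)
step 2: fire T2:  (p0=2, p1=2, p2=4, p3=3, p4=4, p5=4, p6=1) → (p0=2, p1=1, p2=7, p3=3, p4=7, p5=4, p6=1)
step 3: fire T2:  (p0=2, p1=1, p2=7, p3=3, p4=7, p5=4, p6=1) → (p0=2, p1=0, p2=10, p3=3, p4=10, p5=4, p6=1)

(p0=2, p1=0, p2=10, p3=3, p4=10, p5=4, p6=1)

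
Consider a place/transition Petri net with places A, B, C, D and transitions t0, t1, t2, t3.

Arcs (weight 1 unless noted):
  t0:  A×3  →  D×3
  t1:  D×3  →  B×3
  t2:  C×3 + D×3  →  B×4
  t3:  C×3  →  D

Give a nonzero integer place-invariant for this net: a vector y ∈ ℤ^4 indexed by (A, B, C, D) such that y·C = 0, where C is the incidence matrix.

Incidence matrix C (rows=places, cols=transitions):
       t0   t1   t2   t3
    A  -3    0    0    0
    B   0    3    4    0
    C   0    0   -3   -3
    D   3   -3   -3    1

Candidate y = [3, 3, 1, 3]; check y·C column-wise:
  col t0: 3·-3 + 3·0 + 1·0 + 3·3 = 0
  col t1: 3·0 + 3·3 + 1·0 + 3·-3 = 0
  col t2: 3·0 + 3·4 + 1·-3 + 3·-3 = 0
  col t3: 3·0 + 3·0 + 1·-3 + 3·1 = 0

y = (A:3, B:3, C:1, D:3)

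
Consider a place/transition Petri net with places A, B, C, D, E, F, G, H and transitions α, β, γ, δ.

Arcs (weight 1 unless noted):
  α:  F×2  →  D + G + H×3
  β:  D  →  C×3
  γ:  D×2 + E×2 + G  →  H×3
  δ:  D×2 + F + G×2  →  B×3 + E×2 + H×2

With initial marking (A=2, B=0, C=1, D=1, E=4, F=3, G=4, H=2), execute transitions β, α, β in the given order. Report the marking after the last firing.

step 1: fire β:  (A=2, B=0, C=1, D=1, E=4, F=3, G=4, H=2) → (A=2, B=0, C=4, D=0, E=4, F=3, G=4, H=2)
step 2: fire α:  (A=2, B=0, C=4, D=0, E=4, F=3, G=4, H=2) → (A=2, B=0, C=4, D=1, E=4, F=1, G=5, H=5)
step 3: fire β:  (A=2, B=0, C=4, D=1, E=4, F=1, G=5, H=5) → (A=2, B=0, C=7, D=0, E=4, F=1, G=5, H=5)

(A=2, B=0, C=7, D=0, E=4, F=1, G=5, H=5)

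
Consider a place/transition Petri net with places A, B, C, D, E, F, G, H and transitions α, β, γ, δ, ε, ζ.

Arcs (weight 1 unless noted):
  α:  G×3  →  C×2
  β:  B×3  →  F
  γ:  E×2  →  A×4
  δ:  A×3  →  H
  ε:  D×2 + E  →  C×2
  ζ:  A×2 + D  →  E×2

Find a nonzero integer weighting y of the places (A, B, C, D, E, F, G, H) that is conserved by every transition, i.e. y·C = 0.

y = (A:0, B:1, C:0, D:0, E:0, F:3, G:0, H:0)

Incidence matrix C (rows=places, cols=transitions):
        α    β    γ    δ    ε    ζ
    A   0    0    4   -3    0   -2
    B   0   -3    0    0    0    0
    C   2    0    0    0    2    0
    D   0    0    0    0   -2   -1
    E   0    0   -2    0   -1    2
    F   0    1    0    0    0    0
    G  -3    0    0    0    0    0
    H   0    0    0    1    0    0

Candidate y = [0, 1, 0, 0, 0, 3, 0, 0]; check y·C column-wise:
  col α: 1·0 + 0·2 + 3·0 + 0·-3 = 0
  col β: 1·-3 + 3·1 = 0
  col γ: 0·4 + 1·0 + 0·-2 + 3·0 = 0
  col δ: 0·-3 + 1·0 + 3·0 + 0·1 = 0
  col ε: 1·0 + 0·2 + 0·-2 + 0·-1 + 3·0 = 0
  col ζ: 0·-2 + 1·0 + 0·-1 + 0·2 + 3·0 = 0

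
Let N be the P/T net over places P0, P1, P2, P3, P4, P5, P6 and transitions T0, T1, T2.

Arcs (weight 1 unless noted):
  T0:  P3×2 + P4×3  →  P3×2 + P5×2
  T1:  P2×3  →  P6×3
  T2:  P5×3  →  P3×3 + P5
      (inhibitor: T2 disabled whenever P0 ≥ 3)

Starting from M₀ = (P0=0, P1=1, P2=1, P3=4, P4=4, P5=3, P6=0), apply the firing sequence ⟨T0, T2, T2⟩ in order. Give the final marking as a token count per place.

step 1: fire T0:  (P0=0, P1=1, P2=1, P3=4, P4=4, P5=3, P6=0) → (P0=0, P1=1, P2=1, P3=4, P4=1, P5=5, P6=0)
step 2: fire T2:  (P0=0, P1=1, P2=1, P3=4, P4=1, P5=5, P6=0) → (P0=0, P1=1, P2=1, P3=7, P4=1, P5=3, P6=0)
step 3: fire T2:  (P0=0, P1=1, P2=1, P3=7, P4=1, P5=3, P6=0) → (P0=0, P1=1, P2=1, P3=10, P4=1, P5=1, P6=0)

(P0=0, P1=1, P2=1, P3=10, P4=1, P5=1, P6=0)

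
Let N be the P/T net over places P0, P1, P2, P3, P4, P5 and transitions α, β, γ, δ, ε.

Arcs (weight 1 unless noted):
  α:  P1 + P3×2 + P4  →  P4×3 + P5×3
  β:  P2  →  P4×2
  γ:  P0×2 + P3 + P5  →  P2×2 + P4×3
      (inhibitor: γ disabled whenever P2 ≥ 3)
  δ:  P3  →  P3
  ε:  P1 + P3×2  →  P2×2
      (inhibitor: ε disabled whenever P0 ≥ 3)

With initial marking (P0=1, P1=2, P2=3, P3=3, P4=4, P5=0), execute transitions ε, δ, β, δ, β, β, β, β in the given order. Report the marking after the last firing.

(P0=1, P1=1, P2=0, P3=1, P4=14, P5=0)

step 1: fire ε:  (P0=1, P1=2, P2=3, P3=3, P4=4, P5=0) → (P0=1, P1=1, P2=5, P3=1, P4=4, P5=0)
step 2: fire δ:  (P0=1, P1=1, P2=5, P3=1, P4=4, P5=0) → (P0=1, P1=1, P2=5, P3=1, P4=4, P5=0)
step 3: fire β:  (P0=1, P1=1, P2=5, P3=1, P4=4, P5=0) → (P0=1, P1=1, P2=4, P3=1, P4=6, P5=0)
step 4: fire δ:  (P0=1, P1=1, P2=4, P3=1, P4=6, P5=0) → (P0=1, P1=1, P2=4, P3=1, P4=6, P5=0)
step 5: fire β:  (P0=1, P1=1, P2=4, P3=1, P4=6, P5=0) → (P0=1, P1=1, P2=3, P3=1, P4=8, P5=0)
step 6: fire β:  (P0=1, P1=1, P2=3, P3=1, P4=8, P5=0) → (P0=1, P1=1, P2=2, P3=1, P4=10, P5=0)
step 7: fire β:  (P0=1, P1=1, P2=2, P3=1, P4=10, P5=0) → (P0=1, P1=1, P2=1, P3=1, P4=12, P5=0)
step 8: fire β:  (P0=1, P1=1, P2=1, P3=1, P4=12, P5=0) → (P0=1, P1=1, P2=0, P3=1, P4=14, P5=0)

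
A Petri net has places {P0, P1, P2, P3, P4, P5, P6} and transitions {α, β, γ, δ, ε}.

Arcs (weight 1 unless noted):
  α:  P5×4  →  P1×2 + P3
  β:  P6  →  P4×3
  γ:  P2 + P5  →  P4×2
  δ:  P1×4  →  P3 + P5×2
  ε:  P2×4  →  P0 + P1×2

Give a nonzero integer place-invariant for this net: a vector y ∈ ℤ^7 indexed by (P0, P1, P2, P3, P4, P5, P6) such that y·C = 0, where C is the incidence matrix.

Incidence matrix C (rows=places, cols=transitions):
        α    β    γ    δ    ε
   P0   0    0    0    0    1
   P1   2    0    0   -4    2
   P2   0    0   -1    0   -4
   P3   1    0    0    1    0
   P4   0    3    2    0    0
   P5  -4    0   -1    2    0
   P6   0   -1    0    0    0

Candidate y = [6, -1, 1, -2, 0, -1, 0]; check y·C column-wise:
  col α: 6·0 + -1·2 + 1·0 + -2·1 + -1·-4 = 0
  col β: 6·0 + -1·0 + 1·0 + -2·0 + 0·3 + -1·0 + 0·-1 = 0
  col γ: 6·0 + -1·0 + 1·-1 + -2·0 + 0·2 + -1·-1 = 0
  col δ: 6·0 + -1·-4 + 1·0 + -2·1 + -1·2 = 0
  col ε: 6·1 + -1·2 + 1·-4 + -2·0 + -1·0 = 0

y = (P0:6, P1:-1, P2:1, P3:-2, P4:0, P5:-1, P6:0)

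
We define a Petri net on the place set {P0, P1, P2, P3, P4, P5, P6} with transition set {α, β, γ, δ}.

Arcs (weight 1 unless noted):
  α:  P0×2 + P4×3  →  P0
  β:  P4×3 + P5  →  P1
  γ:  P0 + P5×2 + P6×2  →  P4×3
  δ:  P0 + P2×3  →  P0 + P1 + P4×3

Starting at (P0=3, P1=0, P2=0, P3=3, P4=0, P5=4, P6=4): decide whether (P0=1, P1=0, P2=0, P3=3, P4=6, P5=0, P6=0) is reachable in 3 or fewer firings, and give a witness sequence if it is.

step 1: fire γ:  (P0=3, P1=0, P2=0, P3=3, P4=0, P5=4, P6=4) → (P0=2, P1=0, P2=0, P3=3, P4=3, P5=2, P6=2)
step 2: fire γ:  (P0=2, P1=0, P2=0, P3=3, P4=3, P5=2, P6=2) → (P0=1, P1=0, P2=0, P3=3, P4=6, P5=0, P6=0)

YES — reachable via ⟨γ, γ⟩ (2 firings)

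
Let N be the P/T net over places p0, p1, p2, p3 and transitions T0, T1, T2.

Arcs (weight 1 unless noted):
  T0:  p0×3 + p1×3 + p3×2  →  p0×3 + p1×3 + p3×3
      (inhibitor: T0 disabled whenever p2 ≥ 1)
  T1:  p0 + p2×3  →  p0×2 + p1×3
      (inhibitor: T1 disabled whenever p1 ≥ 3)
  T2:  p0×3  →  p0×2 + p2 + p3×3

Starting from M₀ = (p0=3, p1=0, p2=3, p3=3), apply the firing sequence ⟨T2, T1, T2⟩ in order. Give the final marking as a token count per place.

(p0=2, p1=3, p2=2, p3=9)

step 1: fire T2:  (p0=3, p1=0, p2=3, p3=3) → (p0=2, p1=0, p2=4, p3=6)
step 2: fire T1:  (p0=2, p1=0, p2=4, p3=6) → (p0=3, p1=3, p2=1, p3=6)
step 3: fire T2:  (p0=3, p1=3, p2=1, p3=6) → (p0=2, p1=3, p2=2, p3=9)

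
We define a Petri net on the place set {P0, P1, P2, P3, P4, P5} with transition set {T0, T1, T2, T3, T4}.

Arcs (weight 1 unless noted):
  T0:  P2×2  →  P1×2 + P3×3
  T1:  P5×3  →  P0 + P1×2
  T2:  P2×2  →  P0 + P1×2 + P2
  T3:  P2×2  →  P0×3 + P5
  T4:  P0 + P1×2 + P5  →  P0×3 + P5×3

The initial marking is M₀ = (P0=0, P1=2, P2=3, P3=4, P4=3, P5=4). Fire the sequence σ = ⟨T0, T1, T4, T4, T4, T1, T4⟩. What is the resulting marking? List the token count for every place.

step 1: fire T0:  (P0=0, P1=2, P2=3, P3=4, P4=3, P5=4) → (P0=0, P1=4, P2=1, P3=7, P4=3, P5=4)
step 2: fire T1:  (P0=0, P1=4, P2=1, P3=7, P4=3, P5=4) → (P0=1, P1=6, P2=1, P3=7, P4=3, P5=1)
step 3: fire T4:  (P0=1, P1=6, P2=1, P3=7, P4=3, P5=1) → (P0=3, P1=4, P2=1, P3=7, P4=3, P5=3)
step 4: fire T4:  (P0=3, P1=4, P2=1, P3=7, P4=3, P5=3) → (P0=5, P1=2, P2=1, P3=7, P4=3, P5=5)
step 5: fire T4:  (P0=5, P1=2, P2=1, P3=7, P4=3, P5=5) → (P0=7, P1=0, P2=1, P3=7, P4=3, P5=7)
step 6: fire T1:  (P0=7, P1=0, P2=1, P3=7, P4=3, P5=7) → (P0=8, P1=2, P2=1, P3=7, P4=3, P5=4)
step 7: fire T4:  (P0=8, P1=2, P2=1, P3=7, P4=3, P5=4) → (P0=10, P1=0, P2=1, P3=7, P4=3, P5=6)

(P0=10, P1=0, P2=1, P3=7, P4=3, P5=6)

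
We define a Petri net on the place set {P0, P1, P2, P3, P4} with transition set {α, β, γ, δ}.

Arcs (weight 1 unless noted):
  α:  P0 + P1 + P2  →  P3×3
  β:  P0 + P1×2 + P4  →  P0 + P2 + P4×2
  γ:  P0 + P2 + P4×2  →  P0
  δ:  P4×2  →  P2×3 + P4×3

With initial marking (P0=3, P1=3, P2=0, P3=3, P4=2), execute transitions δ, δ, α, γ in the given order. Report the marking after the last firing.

(P0=2, P1=2, P2=4, P3=6, P4=2)

step 1: fire δ:  (P0=3, P1=3, P2=0, P3=3, P4=2) → (P0=3, P1=3, P2=3, P3=3, P4=3)
step 2: fire δ:  (P0=3, P1=3, P2=3, P3=3, P4=3) → (P0=3, P1=3, P2=6, P3=3, P4=4)
step 3: fire α:  (P0=3, P1=3, P2=6, P3=3, P4=4) → (P0=2, P1=2, P2=5, P3=6, P4=4)
step 4: fire γ:  (P0=2, P1=2, P2=5, P3=6, P4=4) → (P0=2, P1=2, P2=4, P3=6, P4=2)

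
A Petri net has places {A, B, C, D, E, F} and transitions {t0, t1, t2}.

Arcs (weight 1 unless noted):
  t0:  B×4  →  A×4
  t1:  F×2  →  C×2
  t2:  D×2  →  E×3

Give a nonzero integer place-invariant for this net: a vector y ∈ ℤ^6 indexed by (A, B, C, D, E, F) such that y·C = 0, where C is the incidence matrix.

Incidence matrix C (rows=places, cols=transitions):
       t0   t1   t2
    A   4    0    0
    B  -4    0    0
    C   0    2    0
    D   0    0   -2
    E   0    0    3
    F   0   -2    0

Candidate y = [1, 1, 0, 0, 0, 0]; check y·C column-wise:
  col t0: 1·4 + 1·-4 = 0
  col t1: 1·0 + 1·0 + 0·2 + 0·-2 = 0
  col t2: 1·0 + 1·0 + 0·-2 + 0·3 = 0

y = (A:1, B:1, C:0, D:0, E:0, F:0)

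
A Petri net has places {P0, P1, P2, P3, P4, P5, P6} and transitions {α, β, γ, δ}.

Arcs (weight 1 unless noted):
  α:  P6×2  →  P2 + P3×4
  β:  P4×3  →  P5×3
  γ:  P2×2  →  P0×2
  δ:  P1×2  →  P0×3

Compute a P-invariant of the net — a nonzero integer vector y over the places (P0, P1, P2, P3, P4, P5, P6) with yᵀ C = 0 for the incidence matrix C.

Incidence matrix C (rows=places, cols=transitions):
        α    β    γ    δ
   P0   0    0    2    3
   P1   0    0    0   -2
   P2   1    0   -2    0
   P3   4    0    0    0
   P4   0   -3    0    0
   P5   0    3    0    0
   P6  -2    0    0    0

Candidate y = [4, 6, 4, -1, 0, 0, 0]; check y·C column-wise:
  col α: 4·0 + 6·0 + 4·1 + -1·4 + 0·-2 = 0
  col β: 4·0 + 6·0 + 4·0 + -1·0 + 0·-3 + 0·3 = 0
  col γ: 4·2 + 6·0 + 4·-2 + -1·0 = 0
  col δ: 4·3 + 6·-2 + 4·0 + -1·0 = 0

y = (P0:4, P1:6, P2:4, P3:-1, P4:0, P5:0, P6:0)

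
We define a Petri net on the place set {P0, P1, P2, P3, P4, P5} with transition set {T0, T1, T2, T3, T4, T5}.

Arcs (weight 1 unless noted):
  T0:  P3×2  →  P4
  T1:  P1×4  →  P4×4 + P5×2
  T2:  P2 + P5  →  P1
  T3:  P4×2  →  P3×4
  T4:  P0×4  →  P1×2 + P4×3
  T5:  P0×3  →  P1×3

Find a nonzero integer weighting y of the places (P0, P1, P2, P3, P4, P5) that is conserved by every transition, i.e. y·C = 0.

Incidence matrix C (rows=places, cols=transitions):
       T0   T1   T2   T3   T4   T5
   P0   0    0    0    0   -4   -3
   P1   0   -4    1    0    2    3
   P2   0    0   -1    0    0    0
   P3  -2    0    0    4    0    0
   P4   1    4    0   -2    3    0
   P5   0    2   -1    0    0    0

Candidate y = [3, 3, 1, 1, 2, 2]; check y·C column-wise:
  col T0: 3·0 + 3·0 + 1·0 + 1·-2 + 2·1 + 2·0 = 0
  col T1: 3·0 + 3·-4 + 1·0 + 1·0 + 2·4 + 2·2 = 0
  col T2: 3·0 + 3·1 + 1·-1 + 1·0 + 2·0 + 2·-1 = 0
  col T3: 3·0 + 3·0 + 1·0 + 1·4 + 2·-2 + 2·0 = 0
  col T4: 3·-4 + 3·2 + 1·0 + 1·0 + 2·3 + 2·0 = 0
  col T5: 3·-3 + 3·3 + 1·0 + 1·0 + 2·0 + 2·0 = 0

y = (P0:3, P1:3, P2:1, P3:1, P4:2, P5:2)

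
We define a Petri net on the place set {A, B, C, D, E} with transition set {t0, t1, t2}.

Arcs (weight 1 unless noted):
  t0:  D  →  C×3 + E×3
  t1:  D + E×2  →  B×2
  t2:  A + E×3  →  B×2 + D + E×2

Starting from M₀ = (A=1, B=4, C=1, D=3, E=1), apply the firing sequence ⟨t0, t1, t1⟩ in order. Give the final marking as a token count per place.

(A=1, B=8, C=4, D=0, E=0)

step 1: fire t0:  (A=1, B=4, C=1, D=3, E=1) → (A=1, B=4, C=4, D=2, E=4)
step 2: fire t1:  (A=1, B=4, C=4, D=2, E=4) → (A=1, B=6, C=4, D=1, E=2)
step 3: fire t1:  (A=1, B=6, C=4, D=1, E=2) → (A=1, B=8, C=4, D=0, E=0)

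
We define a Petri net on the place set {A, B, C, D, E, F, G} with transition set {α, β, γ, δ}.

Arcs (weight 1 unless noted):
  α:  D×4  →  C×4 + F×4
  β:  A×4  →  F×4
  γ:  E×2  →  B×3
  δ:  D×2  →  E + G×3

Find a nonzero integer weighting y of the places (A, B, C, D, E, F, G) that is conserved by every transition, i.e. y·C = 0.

Incidence matrix C (rows=places, cols=transitions):
        α    β    γ    δ
    A   0   -4    0    0
    B   0    0    3    0
    C   4    0    0    0
    D  -4    0    0   -2
    E   0    0   -2    1
    F   4    4    0    0
    G   0    0    0    3

Candidate y = [0, 4, 3, 3, 6, 0, 0]; check y·C column-wise:
  col α: 4·0 + 3·4 + 3·-4 + 6·0 + 0·4 = 0
  col β: 0·-4 + 4·0 + 3·0 + 3·0 + 6·0 + 0·4 = 0
  col γ: 4·3 + 3·0 + 3·0 + 6·-2 = 0
  col δ: 4·0 + 3·0 + 3·-2 + 6·1 + 0·3 = 0

y = (A:0, B:4, C:3, D:3, E:6, F:0, G:0)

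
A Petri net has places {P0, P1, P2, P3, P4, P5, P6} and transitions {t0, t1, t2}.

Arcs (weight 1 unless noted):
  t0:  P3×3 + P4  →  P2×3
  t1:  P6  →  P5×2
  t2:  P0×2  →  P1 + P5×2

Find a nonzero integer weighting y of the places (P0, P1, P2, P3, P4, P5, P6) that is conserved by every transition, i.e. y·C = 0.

y = (P0:1, P1:2, P2:0, P3:0, P4:0, P5:0, P6:0)

Incidence matrix C (rows=places, cols=transitions):
       t0   t1   t2
   P0   0    0   -2
   P1   0    0    1
   P2   3    0    0
   P3  -3    0    0
   P4  -1    0    0
   P5   0    2    2
   P6   0   -1    0

Candidate y = [1, 2, 0, 0, 0, 0, 0]; check y·C column-wise:
  col t0: 1·0 + 2·0 + 0·3 + 0·-3 + 0·-1 = 0
  col t1: 1·0 + 2·0 + 0·2 + 0·-1 = 0
  col t2: 1·-2 + 2·1 + 0·2 = 0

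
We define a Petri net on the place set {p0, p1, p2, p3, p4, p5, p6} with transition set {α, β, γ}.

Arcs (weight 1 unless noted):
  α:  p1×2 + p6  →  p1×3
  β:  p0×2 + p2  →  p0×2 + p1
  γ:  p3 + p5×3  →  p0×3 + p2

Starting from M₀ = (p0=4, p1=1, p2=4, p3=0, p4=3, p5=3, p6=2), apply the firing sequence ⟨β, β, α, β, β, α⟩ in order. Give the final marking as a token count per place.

step 1: fire β:  (p0=4, p1=1, p2=4, p3=0, p4=3, p5=3, p6=2) → (p0=4, p1=2, p2=3, p3=0, p4=3, p5=3, p6=2)
step 2: fire β:  (p0=4, p1=2, p2=3, p3=0, p4=3, p5=3, p6=2) → (p0=4, p1=3, p2=2, p3=0, p4=3, p5=3, p6=2)
step 3: fire α:  (p0=4, p1=3, p2=2, p3=0, p4=3, p5=3, p6=2) → (p0=4, p1=4, p2=2, p3=0, p4=3, p5=3, p6=1)
step 4: fire β:  (p0=4, p1=4, p2=2, p3=0, p4=3, p5=3, p6=1) → (p0=4, p1=5, p2=1, p3=0, p4=3, p5=3, p6=1)
step 5: fire β:  (p0=4, p1=5, p2=1, p3=0, p4=3, p5=3, p6=1) → (p0=4, p1=6, p2=0, p3=0, p4=3, p5=3, p6=1)
step 6: fire α:  (p0=4, p1=6, p2=0, p3=0, p4=3, p5=3, p6=1) → (p0=4, p1=7, p2=0, p3=0, p4=3, p5=3, p6=0)

(p0=4, p1=7, p2=0, p3=0, p4=3, p5=3, p6=0)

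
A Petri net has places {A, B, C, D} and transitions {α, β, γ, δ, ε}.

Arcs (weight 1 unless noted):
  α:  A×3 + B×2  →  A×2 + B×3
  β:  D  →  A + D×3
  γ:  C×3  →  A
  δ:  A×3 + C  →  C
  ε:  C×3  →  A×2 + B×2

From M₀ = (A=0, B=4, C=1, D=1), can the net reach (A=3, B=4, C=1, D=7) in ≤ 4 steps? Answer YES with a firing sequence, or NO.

YES — reachable via ⟨β, β, β⟩ (3 firings)

step 1: fire β:  (A=0, B=4, C=1, D=1) → (A=1, B=4, C=1, D=3)
step 2: fire β:  (A=1, B=4, C=1, D=3) → (A=2, B=4, C=1, D=5)
step 3: fire β:  (A=2, B=4, C=1, D=5) → (A=3, B=4, C=1, D=7)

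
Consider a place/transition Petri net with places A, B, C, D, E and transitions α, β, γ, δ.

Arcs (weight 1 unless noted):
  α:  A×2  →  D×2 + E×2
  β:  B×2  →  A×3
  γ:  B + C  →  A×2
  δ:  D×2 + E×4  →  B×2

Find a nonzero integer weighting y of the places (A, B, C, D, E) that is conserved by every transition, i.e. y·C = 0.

y = (A:2, B:3, C:1, D:1, E:1)

Incidence matrix C (rows=places, cols=transitions):
        α    β    γ    δ
    A  -2    3    2    0
    B   0   -2   -1    2
    C   0    0   -1    0
    D   2    0    0   -2
    E   2    0    0   -4

Candidate y = [2, 3, 1, 1, 1]; check y·C column-wise:
  col α: 2·-2 + 3·0 + 1·0 + 1·2 + 1·2 = 0
  col β: 2·3 + 3·-2 + 1·0 + 1·0 + 1·0 = 0
  col γ: 2·2 + 3·-1 + 1·-1 + 1·0 + 1·0 = 0
  col δ: 2·0 + 3·2 + 1·0 + 1·-2 + 1·-4 = 0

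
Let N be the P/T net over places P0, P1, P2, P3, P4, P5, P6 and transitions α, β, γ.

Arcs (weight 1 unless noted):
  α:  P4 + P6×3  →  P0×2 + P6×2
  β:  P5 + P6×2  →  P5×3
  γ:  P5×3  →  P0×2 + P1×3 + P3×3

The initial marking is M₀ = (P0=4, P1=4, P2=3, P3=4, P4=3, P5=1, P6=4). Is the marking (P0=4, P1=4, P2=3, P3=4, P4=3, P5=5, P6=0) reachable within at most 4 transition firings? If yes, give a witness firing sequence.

step 1: fire β:  (P0=4, P1=4, P2=3, P3=4, P4=3, P5=1, P6=4) → (P0=4, P1=4, P2=3, P3=4, P4=3, P5=3, P6=2)
step 2: fire β:  (P0=4, P1=4, P2=3, P3=4, P4=3, P5=3, P6=2) → (P0=4, P1=4, P2=3, P3=4, P4=3, P5=5, P6=0)

YES — reachable via ⟨β, β⟩ (2 firings)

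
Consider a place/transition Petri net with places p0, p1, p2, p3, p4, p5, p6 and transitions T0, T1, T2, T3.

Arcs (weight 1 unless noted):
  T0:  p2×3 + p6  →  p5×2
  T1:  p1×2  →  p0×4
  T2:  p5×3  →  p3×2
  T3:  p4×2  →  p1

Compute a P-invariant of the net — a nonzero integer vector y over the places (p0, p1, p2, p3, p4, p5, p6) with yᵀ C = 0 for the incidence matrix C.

y = (p0:1, p1:2, p2:0, p3:0, p4:1, p5:0, p6:0)

Incidence matrix C (rows=places, cols=transitions):
       T0   T1   T2   T3
   p0   0    4    0    0
   p1   0   -2    0    1
   p2  -3    0    0    0
   p3   0    0    2    0
   p4   0    0    0   -2
   p5   2    0   -3    0
   p6  -1    0    0    0

Candidate y = [1, 2, 0, 0, 1, 0, 0]; check y·C column-wise:
  col T0: 1·0 + 2·0 + 0·-3 + 1·0 + 0·2 + 0·-1 = 0
  col T1: 1·4 + 2·-2 + 1·0 = 0
  col T2: 1·0 + 2·0 + 0·2 + 1·0 + 0·-3 = 0
  col T3: 1·0 + 2·1 + 1·-2 = 0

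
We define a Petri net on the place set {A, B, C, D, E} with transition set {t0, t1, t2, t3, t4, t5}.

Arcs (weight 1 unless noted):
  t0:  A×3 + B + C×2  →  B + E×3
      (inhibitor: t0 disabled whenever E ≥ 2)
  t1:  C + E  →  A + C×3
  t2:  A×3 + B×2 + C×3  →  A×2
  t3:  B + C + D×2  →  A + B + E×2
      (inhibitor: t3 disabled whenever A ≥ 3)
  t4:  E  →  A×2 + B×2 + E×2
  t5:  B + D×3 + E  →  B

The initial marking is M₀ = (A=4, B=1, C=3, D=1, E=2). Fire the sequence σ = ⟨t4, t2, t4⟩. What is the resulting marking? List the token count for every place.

step 1: fire t4:  (A=4, B=1, C=3, D=1, E=2) → (A=6, B=3, C=3, D=1, E=3)
step 2: fire t2:  (A=6, B=3, C=3, D=1, E=3) → (A=5, B=1, C=0, D=1, E=3)
step 3: fire t4:  (A=5, B=1, C=0, D=1, E=3) → (A=7, B=3, C=0, D=1, E=4)

(A=7, B=3, C=0, D=1, E=4)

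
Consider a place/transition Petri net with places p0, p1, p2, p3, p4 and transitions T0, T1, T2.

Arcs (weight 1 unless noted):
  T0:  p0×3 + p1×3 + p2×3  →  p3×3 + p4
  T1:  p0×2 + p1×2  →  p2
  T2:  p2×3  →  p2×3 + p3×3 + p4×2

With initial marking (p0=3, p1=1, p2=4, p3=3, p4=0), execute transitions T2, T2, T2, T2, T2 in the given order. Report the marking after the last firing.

(p0=3, p1=1, p2=4, p3=18, p4=10)

step 1: fire T2:  (p0=3, p1=1, p2=4, p3=3, p4=0) → (p0=3, p1=1, p2=4, p3=6, p4=2)
step 2: fire T2:  (p0=3, p1=1, p2=4, p3=6, p4=2) → (p0=3, p1=1, p2=4, p3=9, p4=4)
step 3: fire T2:  (p0=3, p1=1, p2=4, p3=9, p4=4) → (p0=3, p1=1, p2=4, p3=12, p4=6)
step 4: fire T2:  (p0=3, p1=1, p2=4, p3=12, p4=6) → (p0=3, p1=1, p2=4, p3=15, p4=8)
step 5: fire T2:  (p0=3, p1=1, p2=4, p3=15, p4=8) → (p0=3, p1=1, p2=4, p3=18, p4=10)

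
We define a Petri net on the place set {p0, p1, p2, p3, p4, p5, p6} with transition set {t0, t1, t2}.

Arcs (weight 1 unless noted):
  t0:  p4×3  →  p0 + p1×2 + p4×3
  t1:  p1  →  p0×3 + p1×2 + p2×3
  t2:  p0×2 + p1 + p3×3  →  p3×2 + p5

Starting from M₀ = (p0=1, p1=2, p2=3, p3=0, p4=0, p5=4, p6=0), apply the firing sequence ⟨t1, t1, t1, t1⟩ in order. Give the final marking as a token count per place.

step 1: fire t1:  (p0=1, p1=2, p2=3, p3=0, p4=0, p5=4, p6=0) → (p0=4, p1=3, p2=6, p3=0, p4=0, p5=4, p6=0)
step 2: fire t1:  (p0=4, p1=3, p2=6, p3=0, p4=0, p5=4, p6=0) → (p0=7, p1=4, p2=9, p3=0, p4=0, p5=4, p6=0)
step 3: fire t1:  (p0=7, p1=4, p2=9, p3=0, p4=0, p5=4, p6=0) → (p0=10, p1=5, p2=12, p3=0, p4=0, p5=4, p6=0)
step 4: fire t1:  (p0=10, p1=5, p2=12, p3=0, p4=0, p5=4, p6=0) → (p0=13, p1=6, p2=15, p3=0, p4=0, p5=4, p6=0)

(p0=13, p1=6, p2=15, p3=0, p4=0, p5=4, p6=0)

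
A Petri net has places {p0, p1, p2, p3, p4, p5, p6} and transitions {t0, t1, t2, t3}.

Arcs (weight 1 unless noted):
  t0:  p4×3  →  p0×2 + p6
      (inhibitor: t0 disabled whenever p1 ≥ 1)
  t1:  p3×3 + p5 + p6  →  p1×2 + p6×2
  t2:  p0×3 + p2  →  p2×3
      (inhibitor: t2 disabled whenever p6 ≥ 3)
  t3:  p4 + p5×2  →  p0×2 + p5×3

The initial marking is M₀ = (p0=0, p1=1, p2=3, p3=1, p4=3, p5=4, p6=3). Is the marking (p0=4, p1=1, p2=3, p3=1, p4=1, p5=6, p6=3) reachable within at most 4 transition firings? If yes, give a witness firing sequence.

step 1: fire t3:  (p0=0, p1=1, p2=3, p3=1, p4=3, p5=4, p6=3) → (p0=2, p1=1, p2=3, p3=1, p4=2, p5=5, p6=3)
step 2: fire t3:  (p0=2, p1=1, p2=3, p3=1, p4=2, p5=5, p6=3) → (p0=4, p1=1, p2=3, p3=1, p4=1, p5=6, p6=3)

YES — reachable via ⟨t3, t3⟩ (2 firings)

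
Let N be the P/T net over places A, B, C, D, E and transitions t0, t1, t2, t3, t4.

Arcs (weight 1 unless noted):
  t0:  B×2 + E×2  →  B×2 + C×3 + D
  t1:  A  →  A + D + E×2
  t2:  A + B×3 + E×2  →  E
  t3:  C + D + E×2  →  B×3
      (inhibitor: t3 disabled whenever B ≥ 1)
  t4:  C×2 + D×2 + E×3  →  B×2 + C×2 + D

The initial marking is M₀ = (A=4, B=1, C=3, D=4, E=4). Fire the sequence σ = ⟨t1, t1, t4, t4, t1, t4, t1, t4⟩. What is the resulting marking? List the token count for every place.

(A=4, B=9, C=3, D=4, E=0)

step 1: fire t1:  (A=4, B=1, C=3, D=4, E=4) → (A=4, B=1, C=3, D=5, E=6)
step 2: fire t1:  (A=4, B=1, C=3, D=5, E=6) → (A=4, B=1, C=3, D=6, E=8)
step 3: fire t4:  (A=4, B=1, C=3, D=6, E=8) → (A=4, B=3, C=3, D=5, E=5)
step 4: fire t4:  (A=4, B=3, C=3, D=5, E=5) → (A=4, B=5, C=3, D=4, E=2)
step 5: fire t1:  (A=4, B=5, C=3, D=4, E=2) → (A=4, B=5, C=3, D=5, E=4)
step 6: fire t4:  (A=4, B=5, C=3, D=5, E=4) → (A=4, B=7, C=3, D=4, E=1)
step 7: fire t1:  (A=4, B=7, C=3, D=4, E=1) → (A=4, B=7, C=3, D=5, E=3)
step 8: fire t4:  (A=4, B=7, C=3, D=5, E=3) → (A=4, B=9, C=3, D=4, E=0)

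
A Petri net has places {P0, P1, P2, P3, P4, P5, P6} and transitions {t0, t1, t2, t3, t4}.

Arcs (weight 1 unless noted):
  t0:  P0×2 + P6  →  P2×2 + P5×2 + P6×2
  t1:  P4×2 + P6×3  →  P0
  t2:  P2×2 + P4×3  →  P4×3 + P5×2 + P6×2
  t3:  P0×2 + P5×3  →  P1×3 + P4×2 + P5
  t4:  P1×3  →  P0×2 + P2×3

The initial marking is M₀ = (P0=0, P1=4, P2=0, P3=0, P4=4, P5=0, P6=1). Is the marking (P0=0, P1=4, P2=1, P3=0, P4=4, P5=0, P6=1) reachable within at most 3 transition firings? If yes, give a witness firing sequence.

NO — not reachable within 3 firings

depth 0: 1 marking
depth 1: 2 markings reached so far
depth 2: 4 markings reached so far
depth 3: 6 markings reached so far
target is not among the 6 markings reachable within 3 steps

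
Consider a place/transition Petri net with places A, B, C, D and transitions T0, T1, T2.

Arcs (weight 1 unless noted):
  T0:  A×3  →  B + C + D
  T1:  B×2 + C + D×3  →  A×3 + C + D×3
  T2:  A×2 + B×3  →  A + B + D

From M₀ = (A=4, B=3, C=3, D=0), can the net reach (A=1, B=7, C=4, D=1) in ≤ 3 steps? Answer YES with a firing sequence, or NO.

depth 0: 1 marking
depth 1: 3 markings reached so far
depth 2: 4 markings reached so far
depth 3: 4 markings reached so far
(frontier empty at depth 3; search complete)
target is not among the 4 markings reachable within 3 steps

NO — not reachable within 3 firings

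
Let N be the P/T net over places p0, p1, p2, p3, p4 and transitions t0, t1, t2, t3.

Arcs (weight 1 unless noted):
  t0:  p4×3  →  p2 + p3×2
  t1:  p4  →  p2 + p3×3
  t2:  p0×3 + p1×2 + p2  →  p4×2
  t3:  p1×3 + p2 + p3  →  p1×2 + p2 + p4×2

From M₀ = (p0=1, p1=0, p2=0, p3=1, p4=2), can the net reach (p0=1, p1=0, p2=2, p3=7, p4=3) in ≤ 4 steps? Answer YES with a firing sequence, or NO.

NO — not reachable within 4 firings

depth 0: 1 marking
depth 1: 2 markings reached so far
depth 2: 3 markings reached so far
depth 3: 3 markings reached so far
(frontier empty at depth 3; search complete)
target is not among the 3 markings reachable within 4 steps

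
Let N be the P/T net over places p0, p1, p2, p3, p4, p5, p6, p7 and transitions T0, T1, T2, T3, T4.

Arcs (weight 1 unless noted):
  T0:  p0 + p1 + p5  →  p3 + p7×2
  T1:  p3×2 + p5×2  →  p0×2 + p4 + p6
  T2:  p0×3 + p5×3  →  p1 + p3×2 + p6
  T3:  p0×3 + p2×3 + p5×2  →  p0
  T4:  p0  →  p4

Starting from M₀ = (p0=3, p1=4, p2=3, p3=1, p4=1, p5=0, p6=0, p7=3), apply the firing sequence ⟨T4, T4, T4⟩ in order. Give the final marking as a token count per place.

(p0=0, p1=4, p2=3, p3=1, p4=4, p5=0, p6=0, p7=3)

step 1: fire T4:  (p0=3, p1=4, p2=3, p3=1, p4=1, p5=0, p6=0, p7=3) → (p0=2, p1=4, p2=3, p3=1, p4=2, p5=0, p6=0, p7=3)
step 2: fire T4:  (p0=2, p1=4, p2=3, p3=1, p4=2, p5=0, p6=0, p7=3) → (p0=1, p1=4, p2=3, p3=1, p4=3, p5=0, p6=0, p7=3)
step 3: fire T4:  (p0=1, p1=4, p2=3, p3=1, p4=3, p5=0, p6=0, p7=3) → (p0=0, p1=4, p2=3, p3=1, p4=4, p5=0, p6=0, p7=3)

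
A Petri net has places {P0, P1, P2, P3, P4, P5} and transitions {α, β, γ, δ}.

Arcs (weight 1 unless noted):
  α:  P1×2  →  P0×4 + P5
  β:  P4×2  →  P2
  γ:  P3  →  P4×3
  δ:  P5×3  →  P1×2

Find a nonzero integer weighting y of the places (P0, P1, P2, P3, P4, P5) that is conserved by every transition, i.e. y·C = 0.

y = (P0:0, P1:0, P2:2, P3:3, P4:1, P5:0)

Incidence matrix C (rows=places, cols=transitions):
        α    β    γ    δ
   P0   4    0    0    0
   P1  -2    0    0    2
   P2   0    1    0    0
   P3   0    0   -1    0
   P4   0   -2    3    0
   P5   1    0    0   -3

Candidate y = [0, 0, 2, 3, 1, 0]; check y·C column-wise:
  col α: 0·4 + 0·-2 + 2·0 + 3·0 + 1·0 + 0·1 = 0
  col β: 2·1 + 3·0 + 1·-2 = 0
  col γ: 2·0 + 3·-1 + 1·3 = 0
  col δ: 0·2 + 2·0 + 3·0 + 1·0 + 0·-3 = 0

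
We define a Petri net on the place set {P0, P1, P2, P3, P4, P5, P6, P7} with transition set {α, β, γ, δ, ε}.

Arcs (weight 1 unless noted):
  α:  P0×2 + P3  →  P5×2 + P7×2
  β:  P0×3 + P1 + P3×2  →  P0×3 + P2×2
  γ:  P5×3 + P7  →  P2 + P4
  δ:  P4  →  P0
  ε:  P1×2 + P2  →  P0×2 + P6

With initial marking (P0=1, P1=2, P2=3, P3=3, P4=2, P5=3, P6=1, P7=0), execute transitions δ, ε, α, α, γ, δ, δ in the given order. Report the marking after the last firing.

step 1: fire δ:  (P0=1, P1=2, P2=3, P3=3, P4=2, P5=3, P6=1, P7=0) → (P0=2, P1=2, P2=3, P3=3, P4=1, P5=3, P6=1, P7=0)
step 2: fire ε:  (P0=2, P1=2, P2=3, P3=3, P4=1, P5=3, P6=1, P7=0) → (P0=4, P1=0, P2=2, P3=3, P4=1, P5=3, P6=2, P7=0)
step 3: fire α:  (P0=4, P1=0, P2=2, P3=3, P4=1, P5=3, P6=2, P7=0) → (P0=2, P1=0, P2=2, P3=2, P4=1, P5=5, P6=2, P7=2)
step 4: fire α:  (P0=2, P1=0, P2=2, P3=2, P4=1, P5=5, P6=2, P7=2) → (P0=0, P1=0, P2=2, P3=1, P4=1, P5=7, P6=2, P7=4)
step 5: fire γ:  (P0=0, P1=0, P2=2, P3=1, P4=1, P5=7, P6=2, P7=4) → (P0=0, P1=0, P2=3, P3=1, P4=2, P5=4, P6=2, P7=3)
step 6: fire δ:  (P0=0, P1=0, P2=3, P3=1, P4=2, P5=4, P6=2, P7=3) → (P0=1, P1=0, P2=3, P3=1, P4=1, P5=4, P6=2, P7=3)
step 7: fire δ:  (P0=1, P1=0, P2=3, P3=1, P4=1, P5=4, P6=2, P7=3) → (P0=2, P1=0, P2=3, P3=1, P4=0, P5=4, P6=2, P7=3)

(P0=2, P1=0, P2=3, P3=1, P4=0, P5=4, P6=2, P7=3)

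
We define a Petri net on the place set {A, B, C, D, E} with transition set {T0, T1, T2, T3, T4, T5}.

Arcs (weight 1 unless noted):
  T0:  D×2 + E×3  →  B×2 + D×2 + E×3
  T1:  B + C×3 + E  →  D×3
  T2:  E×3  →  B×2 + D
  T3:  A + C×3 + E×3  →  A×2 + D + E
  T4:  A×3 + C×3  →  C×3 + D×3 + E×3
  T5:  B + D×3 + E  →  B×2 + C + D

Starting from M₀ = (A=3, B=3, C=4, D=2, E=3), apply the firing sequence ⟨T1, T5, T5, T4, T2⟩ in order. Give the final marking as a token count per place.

step 1: fire T1:  (A=3, B=3, C=4, D=2, E=3) → (A=3, B=2, C=1, D=5, E=2)
step 2: fire T5:  (A=3, B=2, C=1, D=5, E=2) → (A=3, B=3, C=2, D=3, E=1)
step 3: fire T5:  (A=3, B=3, C=2, D=3, E=1) → (A=3, B=4, C=3, D=1, E=0)
step 4: fire T4:  (A=3, B=4, C=3, D=1, E=0) → (A=0, B=4, C=3, D=4, E=3)
step 5: fire T2:  (A=0, B=4, C=3, D=4, E=3) → (A=0, B=6, C=3, D=5, E=0)

(A=0, B=6, C=3, D=5, E=0)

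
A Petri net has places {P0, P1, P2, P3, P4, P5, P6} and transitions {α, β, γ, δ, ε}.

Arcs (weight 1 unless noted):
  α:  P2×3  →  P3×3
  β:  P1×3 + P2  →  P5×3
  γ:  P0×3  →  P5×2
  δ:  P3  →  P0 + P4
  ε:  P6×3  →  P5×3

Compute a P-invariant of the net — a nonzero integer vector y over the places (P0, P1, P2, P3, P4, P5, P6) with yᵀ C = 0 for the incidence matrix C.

y = (P0:0, P1:1, P2:-3, P3:-3, P4:-3, P5:0, P6:0)

Incidence matrix C (rows=places, cols=transitions):
        α    β    γ    δ    ε
   P0   0    0   -3    1    0
   P1   0   -3    0    0    0
   P2  -3   -1    0    0    0
   P3   3    0    0   -1    0
   P4   0    0    0    1    0
   P5   0    3    2    0    3
   P6   0    0    0    0   -3

Candidate y = [0, 1, -3, -3, -3, 0, 0]; check y·C column-wise:
  col α: 1·0 + -3·-3 + -3·3 + -3·0 = 0
  col β: 1·-3 + -3·-1 + -3·0 + -3·0 + 0·3 = 0
  col γ: 0·-3 + 1·0 + -3·0 + -3·0 + -3·0 + 0·2 = 0
  col δ: 0·1 + 1·0 + -3·0 + -3·-1 + -3·1 = 0
  col ε: 1·0 + -3·0 + -3·0 + -3·0 + 0·3 + 0·-3 = 0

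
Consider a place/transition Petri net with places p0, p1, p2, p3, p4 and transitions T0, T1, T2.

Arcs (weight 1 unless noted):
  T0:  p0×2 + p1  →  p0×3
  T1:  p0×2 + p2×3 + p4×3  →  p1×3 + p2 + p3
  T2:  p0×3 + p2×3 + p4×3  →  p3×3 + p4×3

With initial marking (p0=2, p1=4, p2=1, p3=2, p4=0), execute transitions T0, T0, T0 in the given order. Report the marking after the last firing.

(p0=5, p1=1, p2=1, p3=2, p4=0)

step 1: fire T0:  (p0=2, p1=4, p2=1, p3=2, p4=0) → (p0=3, p1=3, p2=1, p3=2, p4=0)
step 2: fire T0:  (p0=3, p1=3, p2=1, p3=2, p4=0) → (p0=4, p1=2, p2=1, p3=2, p4=0)
step 3: fire T0:  (p0=4, p1=2, p2=1, p3=2, p4=0) → (p0=5, p1=1, p2=1, p3=2, p4=0)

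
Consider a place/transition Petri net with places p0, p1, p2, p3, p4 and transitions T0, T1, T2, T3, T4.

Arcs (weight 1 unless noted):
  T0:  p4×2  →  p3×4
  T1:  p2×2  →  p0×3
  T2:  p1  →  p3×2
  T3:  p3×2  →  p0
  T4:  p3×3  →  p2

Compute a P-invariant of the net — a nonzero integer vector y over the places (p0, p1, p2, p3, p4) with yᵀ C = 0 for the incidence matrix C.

Incidence matrix C (rows=places, cols=transitions):
       T0   T1   T2   T3   T4
   p0   0    3    0    1    0
   p1   0    0   -1    0    0
   p2   0   -2    0    0    1
   p3   4    0    2   -2   -3
   p4  -2    0    0    0    0

Candidate y = [2, 2, 3, 1, 2]; check y·C column-wise:
  col T0: 2·0 + 2·0 + 3·0 + 1·4 + 2·-2 = 0
  col T1: 2·3 + 2·0 + 3·-2 + 1·0 + 2·0 = 0
  col T2: 2·0 + 2·-1 + 3·0 + 1·2 + 2·0 = 0
  col T3: 2·1 + 2·0 + 3·0 + 1·-2 + 2·0 = 0
  col T4: 2·0 + 2·0 + 3·1 + 1·-3 + 2·0 = 0

y = (p0:2, p1:2, p2:3, p3:1, p4:2)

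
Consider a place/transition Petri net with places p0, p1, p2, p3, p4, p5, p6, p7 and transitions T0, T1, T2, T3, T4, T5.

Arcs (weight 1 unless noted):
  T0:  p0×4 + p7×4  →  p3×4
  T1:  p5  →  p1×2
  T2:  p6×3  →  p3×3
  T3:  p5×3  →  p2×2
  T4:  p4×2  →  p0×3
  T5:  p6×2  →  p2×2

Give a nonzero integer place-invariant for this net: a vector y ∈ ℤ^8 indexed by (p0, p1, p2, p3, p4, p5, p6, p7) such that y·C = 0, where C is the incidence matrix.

Incidence matrix C (rows=places, cols=transitions):
       T0   T1   T2   T3   T4   T5
   p0  -4    0    0    0    3    0
   p1   0    2    0    0    0    0
   p2   0    0    0    2    0    2
   p3   4    0    3    0    0    0
   p4   0    0    0    0   -2    0
   p5   0   -1    0   -3    0    0
   p6   0    0   -3    0    0   -2
   p7  -4    0    0    0    0    0

Candidate y = [6, 2, 6, 6, 9, 4, 6, 0]; check y·C column-wise:
  col T0: 6·-4 + 2·0 + 6·0 + 6·4 + 9·0 + 4·0 + 6·0 + 0·-4 = 0
  col T1: 6·0 + 2·2 + 6·0 + 6·0 + 9·0 + 4·-1 + 6·0 = 0
  col T2: 6·0 + 2·0 + 6·0 + 6·3 + 9·0 + 4·0 + 6·-3 = 0
  col T3: 6·0 + 2·0 + 6·2 + 6·0 + 9·0 + 4·-3 + 6·0 = 0
  col T4: 6·3 + 2·0 + 6·0 + 6·0 + 9·-2 + 4·0 + 6·0 = 0
  col T5: 6·0 + 2·0 + 6·2 + 6·0 + 9·0 + 4·0 + 6·-2 = 0

y = (p0:6, p1:2, p2:6, p3:6, p4:9, p5:4, p6:6, p7:0)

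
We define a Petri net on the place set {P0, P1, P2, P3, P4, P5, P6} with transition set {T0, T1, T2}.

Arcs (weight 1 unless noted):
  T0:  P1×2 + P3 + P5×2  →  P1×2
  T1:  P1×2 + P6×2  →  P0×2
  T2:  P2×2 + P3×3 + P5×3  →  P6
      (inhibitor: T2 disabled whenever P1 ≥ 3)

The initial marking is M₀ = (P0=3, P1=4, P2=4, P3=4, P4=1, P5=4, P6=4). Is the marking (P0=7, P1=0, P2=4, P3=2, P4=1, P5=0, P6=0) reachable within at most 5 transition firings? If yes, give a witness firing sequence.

YES — reachable via ⟨T0, T0, T1, T1⟩ (4 firings)

step 1: fire T0:  (P0=3, P1=4, P2=4, P3=4, P4=1, P5=4, P6=4) → (P0=3, P1=4, P2=4, P3=3, P4=1, P5=2, P6=4)
step 2: fire T0:  (P0=3, P1=4, P2=4, P3=3, P4=1, P5=2, P6=4) → (P0=3, P1=4, P2=4, P3=2, P4=1, P5=0, P6=4)
step 3: fire T1:  (P0=3, P1=4, P2=4, P3=2, P4=1, P5=0, P6=4) → (P0=5, P1=2, P2=4, P3=2, P4=1, P5=0, P6=2)
step 4: fire T1:  (P0=5, P1=2, P2=4, P3=2, P4=1, P5=0, P6=2) → (P0=7, P1=0, P2=4, P3=2, P4=1, P5=0, P6=0)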